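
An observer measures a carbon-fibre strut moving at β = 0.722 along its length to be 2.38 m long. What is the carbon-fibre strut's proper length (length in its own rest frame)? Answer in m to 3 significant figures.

γ = 1/√(1 − 0.722²) = 1.4453
L₀ = γL = 1.4453 × 2.38 = 3.44 m

L₀ ≈ 3.44 m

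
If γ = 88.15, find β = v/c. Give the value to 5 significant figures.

β = √(1 − 1/γ²) = √(1 − 1/88.15²) = √(0.9998713) = 0.99994

β ≈ 0.99994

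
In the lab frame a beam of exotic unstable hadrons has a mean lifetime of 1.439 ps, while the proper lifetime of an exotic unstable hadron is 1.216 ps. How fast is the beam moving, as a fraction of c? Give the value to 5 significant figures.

γ = Δt/τ₀ = 1.439/1.216 = 1.183388
β = √(1 − 1/γ²) = √(1 − 1/1.183388²) = 0.53472

β ≈ 0.53472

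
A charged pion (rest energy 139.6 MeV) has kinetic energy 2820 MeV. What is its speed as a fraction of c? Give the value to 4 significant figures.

β ≈ 0.9989

γ = 1 + K/(m₀c²) = 1 + 2820/139.6 = 21.2006
β = √(1 − 1/γ²) = 0.9989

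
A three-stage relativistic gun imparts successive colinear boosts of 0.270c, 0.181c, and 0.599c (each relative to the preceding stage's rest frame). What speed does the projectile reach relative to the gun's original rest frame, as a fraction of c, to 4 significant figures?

u ≈ 0.8182c

Compose boost 2: (0.181 + 0.270)/(1 + 0.181×0.270) = 0.4510/1.04887 = 0.429987
Compose boost 3: (0.599 + 0.429987)/(1 + 0.599×0.429987) = 1.02899/1.25756 = 0.8182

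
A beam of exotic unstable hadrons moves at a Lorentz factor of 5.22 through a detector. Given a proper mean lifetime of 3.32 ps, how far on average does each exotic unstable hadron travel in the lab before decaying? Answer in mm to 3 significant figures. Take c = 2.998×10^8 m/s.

d ≈ 5.10 mm

β = √(1 − 1/γ²) = √(1 − 1/5.22²) = 0.98148
Dilated lifetime: Δt = γτ₀ = 5.22 × 3.32 ps = 17.330 ps
d = vΔt = 0.98148c × 17.330 ps = 2.9425×10^8 m/s × 1.7330×10^-11 s = 5.10 mm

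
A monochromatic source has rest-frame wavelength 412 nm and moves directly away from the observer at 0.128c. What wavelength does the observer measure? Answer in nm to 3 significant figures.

Relativistic Doppler: λ_obs = λ_src √((1+β)/(1−β))
= 412 × √(1.1280/0.87200) = 412 × 1.1374 = 469 nm

λ_obs ≈ 469 nm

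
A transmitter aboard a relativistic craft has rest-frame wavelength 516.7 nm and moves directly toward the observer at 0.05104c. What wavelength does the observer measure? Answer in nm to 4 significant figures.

Relativistic Doppler: λ_obs = λ_src √((1−β)/(1+β))
= 516.7 × √(0.948960/1.05104) = 516.7 × 0.950198 = 491.0 nm

λ_obs ≈ 491.0 nm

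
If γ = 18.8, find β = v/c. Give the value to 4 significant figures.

β = √(1 − 1/γ²) = √(1 − 1/18.8²) = √(0.997171) = 0.9986

β ≈ 0.9986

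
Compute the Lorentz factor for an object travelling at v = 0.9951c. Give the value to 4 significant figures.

γ ≈ 10.11

γ = 1/√(1 − β²) = 1/√(1 − 0.9951²) = 1/√(0.00977599) = 10.11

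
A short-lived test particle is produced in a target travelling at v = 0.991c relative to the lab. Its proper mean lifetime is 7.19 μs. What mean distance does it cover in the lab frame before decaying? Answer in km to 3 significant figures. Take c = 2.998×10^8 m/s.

d ≈ 16.0 km

γ = 1/√(1 − 0.991²) = 7.4704
Dilated lifetime: Δt = γτ₀ = 7.4704 × 7.19 μs = 53.712 μs
d = vΔt = 0.991c × 53.712 μs = 2.9710×10^8 m/s × 5.3712×10^-5 s = 16.0 km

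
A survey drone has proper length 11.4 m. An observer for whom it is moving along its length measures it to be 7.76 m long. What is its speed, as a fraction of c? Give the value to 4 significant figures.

γ = L₀/L = 11.4/7.76 = 1.46907
β = √(1 − 1/γ²) = 0.7326

β ≈ 0.7326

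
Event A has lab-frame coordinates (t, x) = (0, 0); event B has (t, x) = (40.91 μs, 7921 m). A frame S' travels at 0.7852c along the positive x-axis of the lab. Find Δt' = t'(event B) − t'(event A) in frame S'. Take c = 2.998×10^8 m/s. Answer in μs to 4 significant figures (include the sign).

Δt' ≈ 32.56 μs

γ = 1/√(1 − 0.7852²) = 1.61488
Δt' = γ(Δt − vΔx/c²) = 1.61488 × (40.91 μs − 0.7852×7921 m / (2.998×10^8 m/s))
= 1.61488 × (20.1643 μs) = 32.56 μs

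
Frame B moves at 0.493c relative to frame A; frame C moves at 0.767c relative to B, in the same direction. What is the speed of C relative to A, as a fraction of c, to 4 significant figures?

Compose boost 2: (0.767 + 0.493)/(1 + 0.767×0.493) = 1.260/1.37813 = 0.9143

u ≈ 0.9143c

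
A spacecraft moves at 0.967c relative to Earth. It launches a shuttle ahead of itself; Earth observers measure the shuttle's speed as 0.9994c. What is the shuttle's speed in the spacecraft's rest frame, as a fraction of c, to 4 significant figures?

u' ≈ 0.9649c

Inverse velocity addition: u' = (u − v)/(1 − uv/c²)
= (0.9994 − 0.967)/(1 − 0.9994×0.967) = 0.03240/0.0335802 = 0.9649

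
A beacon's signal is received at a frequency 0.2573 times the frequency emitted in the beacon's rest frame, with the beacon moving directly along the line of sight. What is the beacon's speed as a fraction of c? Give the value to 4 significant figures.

β ≈ 0.8758

f_obs/f_src = √((1−β)/(1+β)) = 0.2573  ⇒  (1−β)/(1+β) = 0.0662033
β = |1 − D²|/(1 + D²) = |1 − 0.0662033|/(1 + 0.0662033) = 0.8758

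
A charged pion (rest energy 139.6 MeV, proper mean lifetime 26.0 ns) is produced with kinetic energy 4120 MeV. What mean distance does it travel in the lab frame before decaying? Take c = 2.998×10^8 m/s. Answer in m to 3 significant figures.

γ = 1 + K/(m₀c²) = 1 + 4120/139.6 = 30.513
β = √(1 − 1/γ²) = 0.99946
Dilated lifetime: γτ₀ = 30.513 × 26.0 ns = 793.34 ns
d = βc·γτ₀ = 0.99946 × (2.998×10^8 m/s) × 7.9334×10^-7 s = 238 m

d ≈ 238 m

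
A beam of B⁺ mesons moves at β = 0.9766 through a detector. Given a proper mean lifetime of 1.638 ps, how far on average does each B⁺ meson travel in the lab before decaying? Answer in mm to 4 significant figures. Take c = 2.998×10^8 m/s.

d ≈ 2.230 mm

γ = 1/√(1 − 0.9766²) = 4.64978
Dilated lifetime: Δt = γτ₀ = 4.64978 × 1.638 ps = 7.61634 ps
d = vΔt = 0.9766c × 7.61634 ps = 2.92785×10^8 m/s × 7.61634×10^-12 s = 2.230 mm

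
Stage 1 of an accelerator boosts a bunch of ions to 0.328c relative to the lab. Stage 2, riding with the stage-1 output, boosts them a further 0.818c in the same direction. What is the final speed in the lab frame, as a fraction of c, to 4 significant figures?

Compose boost 2: (0.818 + 0.328)/(1 + 0.818×0.328) = 1.146/1.26830 = 0.9036

u ≈ 0.9036c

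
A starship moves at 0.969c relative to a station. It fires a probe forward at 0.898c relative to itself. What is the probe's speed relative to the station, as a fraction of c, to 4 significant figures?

u ≈ 0.9983c

Relativistic velocity addition: u = (u' + v)/(1 + u'v/c²)
= (0.898 + 0.969)/(1 + 0.898×0.969) = 1.867/1.87016 = 0.9983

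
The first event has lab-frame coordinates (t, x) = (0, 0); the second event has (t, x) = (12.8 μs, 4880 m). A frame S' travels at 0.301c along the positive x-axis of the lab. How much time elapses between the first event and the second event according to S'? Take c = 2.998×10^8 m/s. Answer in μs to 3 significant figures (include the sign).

Δt' ≈ 8.28 μs

γ = 1/√(1 − 0.301²) = 1.0486
Δt' = γ(Δt − vΔx/c²) = 1.0486 × (12.8 μs − 0.301×4880 m / (2.998×10^8 m/s))
= 1.0486 × (7.9005 μs) = 8.28 μs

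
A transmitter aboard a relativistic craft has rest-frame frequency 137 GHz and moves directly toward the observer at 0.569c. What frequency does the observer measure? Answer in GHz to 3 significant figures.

f_obs ≈ 261 GHz

Relativistic Doppler: f_obs = f_src √((1+β)/(1−β))
= 137 × √(1.5690/0.43100) = 137 × 1.9080 = 261 GHz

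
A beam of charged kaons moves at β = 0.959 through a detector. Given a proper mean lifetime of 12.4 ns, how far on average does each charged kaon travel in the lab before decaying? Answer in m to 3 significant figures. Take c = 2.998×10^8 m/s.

d ≈ 12.6 m

γ = 1/√(1 − 0.959²) = 3.5285
Dilated lifetime: Δt = γτ₀ = 3.5285 × 12.4 ns = 43.753 ns
d = vΔt = 0.959c × 43.753 ns = 2.8751×10^8 m/s × 4.3753×10^-8 s = 12.6 m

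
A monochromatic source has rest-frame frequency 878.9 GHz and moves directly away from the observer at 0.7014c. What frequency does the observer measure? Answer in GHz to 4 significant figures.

f_obs ≈ 368.2 GHz

Relativistic Doppler: f_obs = f_src √((1−β)/(1+β))
= 878.9 × √(0.298600/1.70140) = 878.9 × 0.418930 = 368.2 GHz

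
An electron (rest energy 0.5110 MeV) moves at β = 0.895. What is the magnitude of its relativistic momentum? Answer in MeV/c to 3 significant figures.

p ≈ 1.03 MeV/c

γ = 1/√(1 − 0.895²) = 2.2418
p = γβm₀c = 2.2418 × 0.895 × 0.5110 MeV/c = 1.03 MeV/c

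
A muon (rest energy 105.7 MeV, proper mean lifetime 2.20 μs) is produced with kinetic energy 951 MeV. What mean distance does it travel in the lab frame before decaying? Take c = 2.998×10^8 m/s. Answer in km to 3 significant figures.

γ = 1 + K/(m₀c²) = 1 + 951/105.7 = 9.9972
β = √(1 − 1/γ²) = 0.99498
Dilated lifetime: γτ₀ = 9.9972 × 2.20 μs = 21.994 μs
d = βc·γτ₀ = 0.99498 × (2.998×10^8 m/s) × 2.1994×10^-5 s = 6.56 km

d ≈ 6.56 km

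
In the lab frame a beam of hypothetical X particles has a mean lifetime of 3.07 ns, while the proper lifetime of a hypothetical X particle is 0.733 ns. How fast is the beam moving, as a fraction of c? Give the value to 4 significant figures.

γ = Δt/τ₀ = 3.07/0.733 = 4.18827
β = √(1 − 1/γ²) = √(1 − 1/4.18827²) = 0.9711

β ≈ 0.9711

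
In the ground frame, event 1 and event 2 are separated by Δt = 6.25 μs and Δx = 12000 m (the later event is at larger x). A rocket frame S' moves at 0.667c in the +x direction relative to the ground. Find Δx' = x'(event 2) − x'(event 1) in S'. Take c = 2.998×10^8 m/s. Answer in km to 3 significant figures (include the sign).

Δx' ≈ 14.4 km

γ = 1/√(1 − 0.667²) = 1.3422
Δx' = γ(Δx − vΔt) = 1.3422 × (12000 m − 0.667×(2.998×10^8 m/s)×6.25×10^-6 s)
= 1.3422 × (10750 m) = 14.4 km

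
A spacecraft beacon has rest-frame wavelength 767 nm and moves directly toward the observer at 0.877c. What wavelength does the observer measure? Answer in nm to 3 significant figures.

Relativistic Doppler: λ_obs = λ_src √((1−β)/(1+β))
= 767 × √(0.12300/1.8770) = 767 × 0.25599 = 196 nm

λ_obs ≈ 196 nm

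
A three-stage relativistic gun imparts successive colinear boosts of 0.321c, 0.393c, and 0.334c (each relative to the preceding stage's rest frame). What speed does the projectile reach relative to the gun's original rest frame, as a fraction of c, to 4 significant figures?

u ≈ 0.7989c

Compose boost 2: (0.393 + 0.321)/(1 + 0.393×0.321) = 0.7140/1.12615 = 0.634017
Compose boost 3: (0.334 + 0.634017)/(1 + 0.334×0.634017) = 0.968017/1.21176 = 0.7989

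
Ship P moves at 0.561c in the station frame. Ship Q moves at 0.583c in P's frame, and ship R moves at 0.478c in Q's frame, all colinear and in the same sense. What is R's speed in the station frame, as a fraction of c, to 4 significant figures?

u ≈ 0.9490c

Compose boost 2: (0.583 + 0.561)/(1 + 0.583×0.561) = 1.144/1.32706 = 0.862054
Compose boost 3: (0.478 + 0.862054)/(1 + 0.478×0.862054) = 1.34005/1.41206 = 0.9490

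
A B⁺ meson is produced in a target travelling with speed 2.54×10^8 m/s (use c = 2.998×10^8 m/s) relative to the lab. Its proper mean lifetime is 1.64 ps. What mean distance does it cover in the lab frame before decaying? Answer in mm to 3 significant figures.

d ≈ 0.784 mm

β = v/c = 2.54×10^8 / 2.998×10^8 = 0.84723
γ = 1/√(1 − 0.84723²) = 1.8824
Dilated lifetime: Δt = γτ₀ = 1.8824 × 1.64 ps = 3.0872 ps
d = vΔt = 0.84723c × 3.0872 ps = 2.5400×10^8 m/s × 3.0872×10^-12 s = 0.784 mm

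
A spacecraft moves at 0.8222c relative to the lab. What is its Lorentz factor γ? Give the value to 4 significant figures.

γ = 1/√(1 − β²) = 1/√(1 − 0.8222²) = 1/√(0.323987) = 1.757

γ ≈ 1.757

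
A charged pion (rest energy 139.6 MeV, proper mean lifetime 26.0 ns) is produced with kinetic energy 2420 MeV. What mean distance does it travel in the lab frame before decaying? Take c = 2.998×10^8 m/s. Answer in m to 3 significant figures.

γ = 1 + K/(m₀c²) = 1 + 2420/139.6 = 18.335
β = √(1 − 1/γ²) = 0.99851
Dilated lifetime: γτ₀ = 18.335 × 26.0 ns = 476.72 ns
d = βc·γτ₀ = 0.99851 × (2.998×10^8 m/s) × 4.7672×10^-7 s = 143 m

d ≈ 143 m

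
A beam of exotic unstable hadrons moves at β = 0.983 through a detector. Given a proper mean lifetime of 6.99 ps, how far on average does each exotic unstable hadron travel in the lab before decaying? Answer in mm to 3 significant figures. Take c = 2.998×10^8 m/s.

γ = 1/√(1 − 0.983²) = 5.4465
Dilated lifetime: Δt = γτ₀ = 5.4465 × 6.99 ps = 38.071 ps
d = vΔt = 0.983c × 38.071 ps = 2.9470×10^8 m/s × 3.8071×10^-11 s = 11.2 mm

d ≈ 11.2 mm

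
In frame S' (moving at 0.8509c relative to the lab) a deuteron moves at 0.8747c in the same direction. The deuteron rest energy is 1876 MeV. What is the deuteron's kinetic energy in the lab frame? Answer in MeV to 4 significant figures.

u_lab = (0.8747 + 0.8509)/(1 + 0.8747×0.8509) = 0.9892894
γ = 1/√(1 − 0.9892894²) = 6.85086
K = (γ − 1)m₀c² = (6.85086 − 1) × 1876 = 5.85086 × 1876 = 10980 MeV

K ≈ 10980 MeV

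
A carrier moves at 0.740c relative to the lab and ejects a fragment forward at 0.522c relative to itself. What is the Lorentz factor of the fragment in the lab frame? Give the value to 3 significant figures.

u_lab = (0.522 + 0.740)/(1 + 0.522×0.740) = 1.262/1.38628 = 0.910350
γ = 1/√(1 − 0.910350²) = 2.42

γ ≈ 2.42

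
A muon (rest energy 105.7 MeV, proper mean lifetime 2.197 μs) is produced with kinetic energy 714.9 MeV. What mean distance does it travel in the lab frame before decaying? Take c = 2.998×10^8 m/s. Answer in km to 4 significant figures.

d ≈ 5.071 km

γ = 1 + K/(m₀c²) = 1 + 714.9/105.7 = 7.76348
β = √(1 − 1/γ²) = 0.991670
Dilated lifetime: γτ₀ = 7.76348 × 2.197 μs = 17.0564 μs
d = βc·γτ₀ = 0.991670 × (2.998×10^8 m/s) × 1.70564×10^-5 s = 5.071 km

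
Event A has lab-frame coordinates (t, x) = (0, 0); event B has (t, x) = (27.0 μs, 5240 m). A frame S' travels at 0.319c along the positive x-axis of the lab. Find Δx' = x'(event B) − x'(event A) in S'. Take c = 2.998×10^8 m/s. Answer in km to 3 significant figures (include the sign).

γ = 1/√(1 − 0.319²) = 1.0551
Δx' = γ(Δx − vΔt) = 1.0551 × (5240 m − 0.319×(2.998×10^8 m/s)×27.0×10^-6 s)
= 1.0551 × (2657.8 m) = 2.80 km

Δx' ≈ 2.80 km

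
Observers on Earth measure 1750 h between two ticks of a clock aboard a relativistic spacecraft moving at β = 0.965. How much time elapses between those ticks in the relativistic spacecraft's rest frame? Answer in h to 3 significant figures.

γ = 1/√(1 − 0.965²) = 3.8132
Proper time: τ₀ = Δt/γ = 1750/3.8132 = 459 h

τ₀ ≈ 459 h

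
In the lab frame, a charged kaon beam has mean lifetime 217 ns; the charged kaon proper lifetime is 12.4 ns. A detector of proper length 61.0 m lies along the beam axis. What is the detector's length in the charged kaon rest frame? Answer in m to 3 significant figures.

Time dilation ⇒ γ = Δt/τ₀ = 217/12.4 = 17.500
Length contraction: L = L₀/γ = 61.0/17.500 = 3.49 m

L ≈ 3.49 m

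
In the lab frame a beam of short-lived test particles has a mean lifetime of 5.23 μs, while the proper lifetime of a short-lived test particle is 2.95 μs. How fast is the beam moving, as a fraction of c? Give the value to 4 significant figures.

β ≈ 0.8257

γ = Δt/τ₀ = 5.23/2.95 = 1.77288
β = √(1 − 1/γ²) = √(1 − 1/1.77288²) = 0.8257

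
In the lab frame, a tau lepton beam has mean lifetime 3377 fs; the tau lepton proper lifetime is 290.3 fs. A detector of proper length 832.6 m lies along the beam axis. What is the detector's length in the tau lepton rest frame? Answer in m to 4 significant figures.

L ≈ 71.57 m

Time dilation ⇒ γ = Δt/τ₀ = 3377/290.3 = 11.6328
Length contraction: L = L₀/γ = 832.6/11.6328 = 71.57 m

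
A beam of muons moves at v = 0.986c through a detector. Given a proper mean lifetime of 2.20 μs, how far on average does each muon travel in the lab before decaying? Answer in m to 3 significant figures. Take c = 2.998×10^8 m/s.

d ≈ 3900 m

γ = 1/√(1 − 0.986²) = 5.9972
Dilated lifetime: Δt = γτ₀ = 5.9972 × 2.20 μs = 13.194 μs
d = vΔt = 0.986c × 13.194 μs = 2.9560×10^8 m/s × 1.3194×10^-5 s = 3900 m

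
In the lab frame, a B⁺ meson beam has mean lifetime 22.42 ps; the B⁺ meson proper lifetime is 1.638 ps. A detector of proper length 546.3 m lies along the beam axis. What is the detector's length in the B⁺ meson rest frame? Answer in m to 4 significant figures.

L ≈ 39.91 m

Time dilation ⇒ γ = Δt/τ₀ = 22.42/1.638 = 13.6874
Length contraction: L = L₀/γ = 546.3/13.6874 = 39.91 m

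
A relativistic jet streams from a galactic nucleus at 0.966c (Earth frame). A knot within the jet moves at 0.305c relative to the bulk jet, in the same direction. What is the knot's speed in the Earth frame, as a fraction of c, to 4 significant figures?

u ≈ 0.9817c

Relativistic velocity addition: u = (u' + v)/(1 + u'v/c²)
= (0.305 + 0.966)/(1 + 0.305×0.966) = 1.271/1.29463 = 0.9817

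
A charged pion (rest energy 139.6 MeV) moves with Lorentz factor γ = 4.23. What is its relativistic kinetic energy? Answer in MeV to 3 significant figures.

K ≈ 451 MeV

γ = 4.23 (given)
K = (γ − 1)m₀c² = (4.23 − 1) × 139.6 MeV = 3.2300 × 139.6 MeV = 451 MeV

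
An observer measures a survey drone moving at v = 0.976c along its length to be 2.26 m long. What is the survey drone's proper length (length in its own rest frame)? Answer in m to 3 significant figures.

γ = 1/√(1 − 0.976²) = 4.5920
L₀ = γL = 4.5920 × 2.26 = 10.4 m

L₀ ≈ 10.4 m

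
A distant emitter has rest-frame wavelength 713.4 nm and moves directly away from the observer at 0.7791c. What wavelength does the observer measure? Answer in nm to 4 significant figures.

Relativistic Doppler: λ_obs = λ_src √((1+β)/(1−β))
= 713.4 × √(1.77910/0.220900) = 713.4 × 2.83793 = 2025 nm

λ_obs ≈ 2025 nm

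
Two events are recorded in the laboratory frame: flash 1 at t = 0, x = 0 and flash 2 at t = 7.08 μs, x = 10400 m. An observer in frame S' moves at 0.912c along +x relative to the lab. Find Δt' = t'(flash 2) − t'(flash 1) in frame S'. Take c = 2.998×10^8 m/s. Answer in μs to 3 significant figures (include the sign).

γ = 1/√(1 − 0.912²) = 2.4379
Δt' = γ(Δt − vΔx/c²) = 2.4379 × (7.08 μs − 0.912×10400 m / (2.998×10^8 m/s))
= 2.4379 × (-24.557 μs) = -59.9 μs

Δt' ≈ -59.9 μs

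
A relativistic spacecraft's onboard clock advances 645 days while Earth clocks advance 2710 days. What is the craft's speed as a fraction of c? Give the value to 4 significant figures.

γ = Δt/τ₀ = 2710/645 = 4.20155
β = √(1 − 1/γ²) = √(1 − 1/4.20155²) = 0.9713

β ≈ 0.9713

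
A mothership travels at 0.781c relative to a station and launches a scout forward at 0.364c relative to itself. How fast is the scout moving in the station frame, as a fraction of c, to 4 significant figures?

u ≈ 0.8915c

Compose boost 2: (0.364 + 0.781)/(1 + 0.364×0.781) = 1.145/1.28428 = 0.8915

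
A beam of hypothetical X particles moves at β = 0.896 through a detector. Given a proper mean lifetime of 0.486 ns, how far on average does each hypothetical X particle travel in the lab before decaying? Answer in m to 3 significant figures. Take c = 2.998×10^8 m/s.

d ≈ 0.294 m

γ = 1/√(1 − 0.896²) = 2.2520
Dilated lifetime: Δt = γτ₀ = 2.2520 × 0.486 ns = 1.0945 ns
d = vΔt = 0.896c × 1.0945 ns = 2.6862×10^8 m/s × 1.0945×10^-9 s = 0.294 m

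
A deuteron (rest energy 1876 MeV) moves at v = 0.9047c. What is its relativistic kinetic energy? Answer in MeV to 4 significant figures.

γ = 1/√(1 − 0.9047²) = 2.34715
K = (γ − 1)m₀c² = (2.34715 − 1) × 1876 MeV = 1.34715 × 1876 MeV = 2527 MeV

K ≈ 2527 MeV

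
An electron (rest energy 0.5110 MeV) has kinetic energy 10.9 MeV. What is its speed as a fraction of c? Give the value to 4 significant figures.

γ = 1 + K/(m₀c²) = 1 + 10.9/0.5110 = 22.3307
β = √(1 − 1/γ²) = 0.9990

β ≈ 0.9990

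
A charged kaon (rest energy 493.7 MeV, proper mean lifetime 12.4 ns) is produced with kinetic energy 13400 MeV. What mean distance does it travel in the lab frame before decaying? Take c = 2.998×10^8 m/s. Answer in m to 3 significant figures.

d ≈ 105 m

γ = 1 + K/(m₀c²) = 1 + 13400/493.7 = 28.142
β = √(1 − 1/γ²) = 0.99937
Dilated lifetime: γτ₀ = 28.142 × 12.4 ns = 348.96 ns
d = βc·γτ₀ = 0.99937 × (2.998×10^8 m/s) × 3.4896×10^-7 s = 105 m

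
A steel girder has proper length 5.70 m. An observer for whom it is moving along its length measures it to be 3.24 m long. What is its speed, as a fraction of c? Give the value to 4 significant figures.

γ = L₀/L = 5.70/3.24 = 1.75926
β = √(1 − 1/γ²) = 0.8227

β ≈ 0.8227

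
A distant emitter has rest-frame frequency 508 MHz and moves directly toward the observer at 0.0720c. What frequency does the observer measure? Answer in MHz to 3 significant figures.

Relativistic Doppler: f_obs = f_src √((1+β)/(1−β))
= 508 × √(1.0720/0.92800) = 508 × 1.0748 = 546 MHz

f_obs ≈ 546 MHz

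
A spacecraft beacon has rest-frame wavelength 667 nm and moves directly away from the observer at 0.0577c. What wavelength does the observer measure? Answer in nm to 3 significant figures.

Relativistic Doppler: λ_obs = λ_src √((1+β)/(1−β))
= 667 × √(1.0577/0.94230) = 667 × 1.0595 = 707 nm

λ_obs ≈ 707 nm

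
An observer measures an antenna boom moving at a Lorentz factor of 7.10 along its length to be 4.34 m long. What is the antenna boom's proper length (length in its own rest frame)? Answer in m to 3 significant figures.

L₀ ≈ 30.8 m

γ = 7.10 (given)
L₀ = γL = 7.10 × 4.34 = 30.8 m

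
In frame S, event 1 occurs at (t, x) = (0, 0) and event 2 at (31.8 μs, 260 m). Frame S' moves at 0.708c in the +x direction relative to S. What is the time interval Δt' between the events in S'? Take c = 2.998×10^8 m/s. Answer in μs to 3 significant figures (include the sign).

γ = 1/√(1 − 0.708²) = 1.4160
Δt' = γ(Δt − vΔx/c²) = 1.4160 × (31.8 μs − 0.708×260 m / (2.998×10^8 m/s))
= 1.4160 × (31.186 μs) = 44.2 μs

Δt' ≈ 44.2 μs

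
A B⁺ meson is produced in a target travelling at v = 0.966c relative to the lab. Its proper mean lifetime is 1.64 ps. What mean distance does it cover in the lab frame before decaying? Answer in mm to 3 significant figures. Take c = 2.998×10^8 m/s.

γ = 1/√(1 − 0.966²) = 3.8678
Dilated lifetime: Δt = γτ₀ = 3.8678 × 1.64 ps = 6.3433 ps
d = vΔt = 0.966c × 6.3433 ps = 2.8961×10^8 m/s × 6.3433×10^-12 s = 1.84 mm

d ≈ 1.84 mm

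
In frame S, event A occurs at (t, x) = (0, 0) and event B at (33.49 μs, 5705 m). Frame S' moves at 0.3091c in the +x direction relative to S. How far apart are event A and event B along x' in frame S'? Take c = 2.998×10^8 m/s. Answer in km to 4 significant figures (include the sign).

γ = 1/√(1 − 0.3091²) = 1.05149
Δx' = γ(Δx − vΔt) = 1.05149 × (5705 m − 0.3091×(2.998×10^8 m/s)×33.49×10^-6 s)
= 1.05149 × (2601.54 m) = 2.736 km

Δx' ≈ 2.736 km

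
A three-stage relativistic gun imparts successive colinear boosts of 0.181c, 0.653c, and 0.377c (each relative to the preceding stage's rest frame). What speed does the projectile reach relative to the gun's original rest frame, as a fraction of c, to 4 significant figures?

u ≈ 0.8764c

Compose boost 2: (0.653 + 0.181)/(1 + 0.653×0.181) = 0.8340/1.11819 = 0.745846
Compose boost 3: (0.377 + 0.745846)/(1 + 0.377×0.745846) = 1.12285/1.28118 = 0.8764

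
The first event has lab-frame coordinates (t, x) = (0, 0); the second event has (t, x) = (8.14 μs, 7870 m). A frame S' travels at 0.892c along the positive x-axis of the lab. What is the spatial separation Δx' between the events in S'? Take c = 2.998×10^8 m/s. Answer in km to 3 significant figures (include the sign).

γ = 1/√(1 − 0.892²) = 2.2122
Δx' = γ(Δx − vΔt) = 2.2122 × (7870 m − 0.892×(2.998×10^8 m/s)×8.14×10^-6 s)
= 2.2122 × (5693.2 m) = 12.6 km

Δx' ≈ 12.6 km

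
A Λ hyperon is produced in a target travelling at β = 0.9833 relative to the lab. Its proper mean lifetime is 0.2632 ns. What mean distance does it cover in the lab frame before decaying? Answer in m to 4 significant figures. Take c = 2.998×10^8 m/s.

d ≈ 0.4263 m

γ = 1/√(1 − 0.9833²) = 5.49475
Dilated lifetime: Δt = γτ₀ = 5.49475 × 0.2632 ns = 1.44622 ns
d = vΔt = 0.9833c × 1.44622 ns = 2.94793×10^8 m/s × 1.44622×10^-9 s = 0.4263 m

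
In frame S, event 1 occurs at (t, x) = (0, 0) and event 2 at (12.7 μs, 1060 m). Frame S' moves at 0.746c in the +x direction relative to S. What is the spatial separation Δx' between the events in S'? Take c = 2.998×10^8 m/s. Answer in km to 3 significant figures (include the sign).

γ = 1/√(1 − 0.746²) = 1.5016
Δx' = γ(Δx − vΔt) = 1.5016 × (1060 m − 0.746×(2.998×10^8 m/s)×12.7×10^-6 s)
= 1.5016 × (-1780.4 m) = -2.67 km

Δx' ≈ -2.67 km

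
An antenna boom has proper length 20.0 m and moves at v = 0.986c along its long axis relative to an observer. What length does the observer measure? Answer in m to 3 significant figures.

γ = 1/√(1 − 0.986²) = 5.9972
Length contraction: L = L₀/γ = 20.0/5.9972 = 3.33 m

L ≈ 3.33 m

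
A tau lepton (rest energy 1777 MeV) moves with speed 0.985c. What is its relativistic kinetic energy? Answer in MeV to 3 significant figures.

K ≈ 8520 MeV

γ = 1/√(1 − 0.985²) = 5.7953
K = (γ − 1)m₀c² = (5.7953 − 1) × 1777 MeV = 4.7953 × 1777 MeV = 8520 MeV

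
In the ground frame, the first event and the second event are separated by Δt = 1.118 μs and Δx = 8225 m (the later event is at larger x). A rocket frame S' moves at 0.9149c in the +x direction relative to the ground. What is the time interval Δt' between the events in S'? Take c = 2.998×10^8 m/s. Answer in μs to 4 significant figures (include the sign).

Δt' ≈ -59.41 μs

γ = 1/√(1 − 0.9149²) = 2.47721
Δt' = γ(Δt − vΔx/c²) = 2.47721 × (1.118 μs − 0.9149×8225 m / (2.998×10^8 m/s))
= 2.47721 × (-23.9822 μs) = -59.41 μs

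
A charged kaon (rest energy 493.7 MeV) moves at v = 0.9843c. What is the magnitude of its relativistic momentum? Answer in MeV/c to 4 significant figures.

γ = 1/√(1 − 0.9843²) = 5.66561
p = γβm₀c = 5.66561 × 0.9843 × 493.7 MeV/c = 2753 MeV/c

p ≈ 2753 MeV/c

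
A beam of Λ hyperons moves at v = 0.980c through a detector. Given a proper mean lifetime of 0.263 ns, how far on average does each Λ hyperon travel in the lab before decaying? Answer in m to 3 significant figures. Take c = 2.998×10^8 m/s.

d ≈ 0.388 m

γ = 1/√(1 − 0.980²) = 5.0252
Dilated lifetime: Δt = γτ₀ = 5.0252 × 0.263 ns = 1.3216 ns
d = vΔt = 0.980c × 1.3216 ns = 2.9380×10^8 m/s × 1.3216×10^-9 s = 0.388 m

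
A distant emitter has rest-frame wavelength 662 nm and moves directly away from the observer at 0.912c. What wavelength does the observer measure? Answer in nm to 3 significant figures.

λ_obs ≈ 3090 nm

Relativistic Doppler: λ_obs = λ_src √((1+β)/(1−β))
= 662 × √(1.9120/0.088000) = 662 × 4.6613 = 3090 nm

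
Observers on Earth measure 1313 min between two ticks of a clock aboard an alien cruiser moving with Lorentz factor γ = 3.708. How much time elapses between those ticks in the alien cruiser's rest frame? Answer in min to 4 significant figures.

γ = 3.708 (given)
Proper time: τ₀ = Δt/γ = 1313/3.708 = 354.1 min

τ₀ ≈ 354.1 min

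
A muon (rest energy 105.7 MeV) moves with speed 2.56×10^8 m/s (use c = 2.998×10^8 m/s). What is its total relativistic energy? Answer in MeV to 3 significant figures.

E ≈ 203 MeV

β = v/c = 2.56×10^8 / 2.998×10^8 = 0.85390
γ = 1/√(1 − 0.85390²) = 1.9215
E = γm₀c² = 1.9215 × 105.7 MeV = 203 MeV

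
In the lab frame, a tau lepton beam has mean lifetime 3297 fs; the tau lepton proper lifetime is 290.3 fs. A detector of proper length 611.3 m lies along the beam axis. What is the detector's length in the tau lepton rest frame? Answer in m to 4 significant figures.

L ≈ 53.82 m

Time dilation ⇒ γ = Δt/τ₀ = 3297/290.3 = 11.3572
Length contraction: L = L₀/γ = 611.3/11.3572 = 53.82 m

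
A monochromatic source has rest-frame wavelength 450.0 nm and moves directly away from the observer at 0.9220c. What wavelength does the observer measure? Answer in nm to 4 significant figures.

Relativistic Doppler: λ_obs = λ_src √((1+β)/(1−β))
= 450.0 × √(1.92200/0.0780000) = 450.0 × 4.96397 = 2234 nm

λ_obs ≈ 2234 nm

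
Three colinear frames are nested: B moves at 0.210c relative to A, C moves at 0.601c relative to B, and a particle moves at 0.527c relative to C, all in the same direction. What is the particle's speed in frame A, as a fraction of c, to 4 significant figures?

u ≈ 0.9040c

Compose boost 2: (0.601 + 0.210)/(1 + 0.601×0.210) = 0.8110/1.12621 = 0.720114
Compose boost 3: (0.527 + 0.720114)/(1 + 0.527×0.720114) = 1.24711/1.37950 = 0.9040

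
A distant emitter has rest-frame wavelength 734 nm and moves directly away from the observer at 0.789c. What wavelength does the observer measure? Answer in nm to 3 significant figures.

λ_obs ≈ 2140 nm

Relativistic Doppler: λ_obs = λ_src √((1+β)/(1−β))
= 734 × √(1.7890/0.21100) = 734 × 2.9118 = 2140 nm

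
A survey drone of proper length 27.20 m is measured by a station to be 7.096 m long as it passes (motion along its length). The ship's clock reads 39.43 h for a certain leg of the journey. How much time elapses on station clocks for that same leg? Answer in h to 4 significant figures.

Δt ≈ 151.1 h

Length contraction ⇒ γ = L₀/L = 27.20/7.096 = 3.83315
Time dilation: Δt = γτ₀ = 3.83315 × 39.43 h = 151.1 h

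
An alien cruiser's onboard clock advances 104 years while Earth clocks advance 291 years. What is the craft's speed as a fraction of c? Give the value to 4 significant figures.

γ = Δt/τ₀ = 291/104 = 2.79808
β = √(1 − 1/γ²) = √(1 − 1/2.79808²) = 0.9340

β ≈ 0.9340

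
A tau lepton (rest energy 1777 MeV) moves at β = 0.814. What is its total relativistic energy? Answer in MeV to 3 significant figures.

E ≈ 3060 MeV

γ = 1/√(1 − 0.814²) = 1.7216
E = γm₀c² = 1.7216 × 1777 MeV = 3060 MeV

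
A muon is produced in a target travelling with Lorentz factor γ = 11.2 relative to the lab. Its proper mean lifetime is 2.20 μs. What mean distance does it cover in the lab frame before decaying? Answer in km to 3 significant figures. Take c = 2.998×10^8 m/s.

d ≈ 7.36 km

β = √(1 − 1/γ²) = √(1 − 1/11.2²) = 0.99601
Dilated lifetime: Δt = γτ₀ = 11.2 × 2.20 μs = 24.640 μs
d = vΔt = 0.99601c × 24.640 μs = 2.9860×10^8 m/s × 2.4640×10^-5 s = 7.36 km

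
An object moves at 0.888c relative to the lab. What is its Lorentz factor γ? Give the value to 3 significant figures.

γ = 1/√(1 − β²) = 1/√(1 − 0.888²) = 1/√(0.21146) = 2.17

γ ≈ 2.17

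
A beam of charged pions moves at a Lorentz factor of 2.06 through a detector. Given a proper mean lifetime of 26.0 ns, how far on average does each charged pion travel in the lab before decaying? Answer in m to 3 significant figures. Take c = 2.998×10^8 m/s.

d ≈ 14.0 m

β = √(1 − 1/γ²) = √(1 − 1/2.06²) = 0.87427
Dilated lifetime: Δt = γτ₀ = 2.06 × 26.0 ns = 53.560 ns
d = vΔt = 0.87427c × 53.560 ns = 2.6211×10^8 m/s × 5.3560×10^-8 s = 14.0 m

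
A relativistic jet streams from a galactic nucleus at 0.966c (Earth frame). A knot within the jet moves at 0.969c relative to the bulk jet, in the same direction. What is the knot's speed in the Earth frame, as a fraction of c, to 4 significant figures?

Relativistic velocity addition: u = (u' + v)/(1 + u'v/c²)
= (0.969 + 0.966)/(1 + 0.969×0.966) = 1.935/1.93605 = 0.9995

u ≈ 0.9995c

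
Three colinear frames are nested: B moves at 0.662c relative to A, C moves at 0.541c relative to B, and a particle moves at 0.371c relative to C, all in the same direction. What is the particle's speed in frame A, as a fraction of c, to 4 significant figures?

Compose boost 2: (0.541 + 0.662)/(1 + 0.541×0.662) = 1.203/1.35814 = 0.885769
Compose boost 3: (0.371 + 0.885769)/(1 + 0.371×0.885769) = 1.25677/1.32862 = 0.9459

u ≈ 0.9459c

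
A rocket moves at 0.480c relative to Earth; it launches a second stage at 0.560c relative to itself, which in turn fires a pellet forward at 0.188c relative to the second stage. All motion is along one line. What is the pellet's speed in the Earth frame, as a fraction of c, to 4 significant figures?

Compose boost 2: (0.560 + 0.480)/(1 + 0.560×0.480) = 1.040/1.26880 = 0.819672
Compose boost 3: (0.188 + 0.819672)/(1 + 0.188×0.819672) = 1.00767/1.15410 = 0.8731

u ≈ 0.8731c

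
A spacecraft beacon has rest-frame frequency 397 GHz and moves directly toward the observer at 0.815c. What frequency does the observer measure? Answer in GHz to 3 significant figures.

f_obs ≈ 1240 GHz

Relativistic Doppler: f_obs = f_src √((1+β)/(1−β))
= 397 × √(1.8150/0.18500) = 397 × 3.1322 = 1240 GHz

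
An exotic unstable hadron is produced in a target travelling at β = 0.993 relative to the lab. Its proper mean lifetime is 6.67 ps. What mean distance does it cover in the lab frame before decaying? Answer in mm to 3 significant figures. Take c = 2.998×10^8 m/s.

γ = 1/√(1 − 0.993²) = 8.4664
Dilated lifetime: Δt = γτ₀ = 8.4664 × 6.67 ps = 56.471 ps
d = vΔt = 0.993c × 56.471 ps = 2.9770×10^8 m/s × 5.6471×10^-11 s = 16.8 mm

d ≈ 16.8 mm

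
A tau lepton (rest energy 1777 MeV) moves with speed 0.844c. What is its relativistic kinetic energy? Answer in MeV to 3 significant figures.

γ = 1/√(1 − 0.844²) = 1.8645
K = (γ − 1)m₀c² = (1.8645 − 1) × 1777 MeV = 0.86448 × 1777 MeV = 1540 MeV

K ≈ 1540 MeV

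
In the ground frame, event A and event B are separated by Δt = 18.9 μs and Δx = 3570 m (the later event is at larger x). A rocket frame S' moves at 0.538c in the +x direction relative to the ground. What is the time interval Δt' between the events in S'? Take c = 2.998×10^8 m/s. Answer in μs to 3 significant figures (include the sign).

Δt' ≈ 14.8 μs

γ = 1/√(1 − 0.538²) = 1.1863
Δt' = γ(Δt − vΔx/c²) = 1.1863 × (18.9 μs − 0.538×3570 m / (2.998×10^8 m/s))
= 1.1863 × (12.494 μs) = 14.8 μs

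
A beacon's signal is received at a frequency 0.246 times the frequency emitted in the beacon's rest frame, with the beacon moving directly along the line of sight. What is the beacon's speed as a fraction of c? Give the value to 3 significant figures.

β ≈ 0.886

f_obs/f_src = √((1−β)/(1+β)) = 0.246  ⇒  (1−β)/(1+β) = 0.060516
β = |1 − D²|/(1 + D²) = |1 − 0.060516|/(1 + 0.060516) = 0.886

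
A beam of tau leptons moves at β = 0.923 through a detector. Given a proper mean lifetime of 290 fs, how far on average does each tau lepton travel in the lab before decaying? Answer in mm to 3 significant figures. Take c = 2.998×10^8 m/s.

d ≈ 0.209 mm

γ = 1/√(1 − 0.923²) = 2.5988
Dilated lifetime: Δt = γτ₀ = 2.5988 × 290 fs = 753.64 fs
d = vΔt = 0.923c × 753.64 fs = 2.7672×10^8 m/s × 7.5364×10^-13 s = 0.209 mm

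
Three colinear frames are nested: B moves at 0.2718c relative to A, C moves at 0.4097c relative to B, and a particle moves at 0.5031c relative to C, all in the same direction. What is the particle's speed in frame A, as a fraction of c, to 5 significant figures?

u ≈ 0.85312c

Compose boost 2: (0.4097 + 0.2718)/(1 + 0.4097×0.2718) = 0.68150/1.111356 = 0.6132146
Compose boost 3: (0.5031 + 0.6132146)/(1 + 0.5031×0.6132146) = 1.116315/1.308508 = 0.85312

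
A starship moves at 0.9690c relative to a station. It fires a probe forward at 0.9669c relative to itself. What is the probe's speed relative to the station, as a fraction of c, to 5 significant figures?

Relativistic velocity addition: u = (u' + v)/(1 + u'v/c²)
= (0.9669 + 0.9690)/(1 + 0.9669×0.9690) = 1.9359/1.936926 = 0.99947

u ≈ 0.99947c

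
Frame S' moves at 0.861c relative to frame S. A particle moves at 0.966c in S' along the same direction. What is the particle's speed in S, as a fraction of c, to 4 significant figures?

u ≈ 0.9974c

Relativistic velocity addition: u = (u' + v)/(1 + u'v/c²)
= (0.966 + 0.861)/(1 + 0.966×0.861) = 1.827/1.83173 = 0.9974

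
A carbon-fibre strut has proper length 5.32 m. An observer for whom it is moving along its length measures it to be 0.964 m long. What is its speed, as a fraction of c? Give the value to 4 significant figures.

γ = L₀/L = 5.32/0.964 = 5.51867
β = √(1 − 1/γ²) = 0.9834

β ≈ 0.9834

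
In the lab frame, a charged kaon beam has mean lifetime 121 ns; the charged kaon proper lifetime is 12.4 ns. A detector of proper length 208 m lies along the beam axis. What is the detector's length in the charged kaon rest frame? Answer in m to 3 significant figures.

Time dilation ⇒ γ = Δt/τ₀ = 121/12.4 = 9.7581
Length contraction: L = L₀/γ = 208/9.7581 = 21.3 m

L ≈ 21.3 m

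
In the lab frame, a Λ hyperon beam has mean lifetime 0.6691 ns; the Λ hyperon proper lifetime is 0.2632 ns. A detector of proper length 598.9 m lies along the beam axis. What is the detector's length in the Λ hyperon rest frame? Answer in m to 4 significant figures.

L ≈ 235.6 m

Time dilation ⇒ γ = Δt/τ₀ = 0.6691/0.2632 = 2.54217
Length contraction: L = L₀/γ = 598.9/2.54217 = 235.6 m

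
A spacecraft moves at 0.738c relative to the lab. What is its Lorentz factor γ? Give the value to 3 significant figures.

γ = 1/√(1 − β²) = 1/√(1 − 0.738²) = 1/√(0.45536) = 1.48

γ ≈ 1.48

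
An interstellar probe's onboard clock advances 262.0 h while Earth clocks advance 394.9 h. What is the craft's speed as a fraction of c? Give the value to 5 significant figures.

β ≈ 0.74821

γ = Δt/τ₀ = 394.9/262.0 = 1.507252
β = √(1 − 1/γ²) = √(1 − 1/1.507252²) = 0.74821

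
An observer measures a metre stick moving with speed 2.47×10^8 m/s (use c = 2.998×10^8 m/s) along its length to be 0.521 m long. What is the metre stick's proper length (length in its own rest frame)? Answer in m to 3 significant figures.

β = v/c = 2.47×10^8 / 2.998×10^8 = 0.82388
γ = 1/√(1 − 0.82388²) = 1.7644
L₀ = γL = 1.7644 × 0.521 = 0.919 m

L₀ ≈ 0.919 m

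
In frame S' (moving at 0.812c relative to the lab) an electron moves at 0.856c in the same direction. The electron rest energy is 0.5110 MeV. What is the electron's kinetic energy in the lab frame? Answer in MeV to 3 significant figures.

u_lab = (0.856 + 0.812)/(1 + 0.856×0.812) = 0.984029
γ = 1/√(1 − 0.984029²) = 5.6177
K = (γ − 1)m₀c² = (5.6177 − 1) × 0.5110 = 4.6177 × 0.5110 = 2.36 MeV

K ≈ 2.36 MeV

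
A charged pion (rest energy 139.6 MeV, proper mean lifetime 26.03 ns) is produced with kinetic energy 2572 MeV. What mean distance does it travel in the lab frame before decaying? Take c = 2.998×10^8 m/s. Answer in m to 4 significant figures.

d ≈ 151.4 m

γ = 1 + K/(m₀c²) = 1 + 2572/139.6 = 19.4241
β = √(1 − 1/γ²) = 0.998674
Dilated lifetime: γτ₀ = 19.4241 × 26.03 ns = 505.609 ns
d = βc·γτ₀ = 0.998674 × (2.998×10^8 m/s) × 5.05609×10^-7 s = 151.4 m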